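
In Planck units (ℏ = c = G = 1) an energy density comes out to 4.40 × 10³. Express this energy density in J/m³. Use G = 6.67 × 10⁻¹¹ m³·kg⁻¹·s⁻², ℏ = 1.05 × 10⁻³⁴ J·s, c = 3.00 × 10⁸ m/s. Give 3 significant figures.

2.06 × 10¹¹⁷ J/m³

One Planck energy density: u_P = c⁷/(ℏG²) = 4.68 × 10¹¹³ J/m³.
4.40 × 10³ × 4.68 × 10¹¹³ J/m³ = 2.06 × 10¹¹⁷ J/m³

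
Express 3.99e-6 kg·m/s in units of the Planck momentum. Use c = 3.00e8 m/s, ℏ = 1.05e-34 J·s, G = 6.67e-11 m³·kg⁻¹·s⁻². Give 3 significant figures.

Planck momentum: p_P = √(ℏc³/G) = 6.52 kg·m/s.
3.99e-6 / 6.52 = 6.12e-7

6.12e-7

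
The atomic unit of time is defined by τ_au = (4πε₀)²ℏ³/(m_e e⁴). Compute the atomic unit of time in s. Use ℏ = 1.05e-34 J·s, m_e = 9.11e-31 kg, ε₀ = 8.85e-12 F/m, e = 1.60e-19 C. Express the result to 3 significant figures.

2.40e-17 s

τ_au = (4πε₀)²ℏ³/(m_e e⁴)
E_h = 4.38e-18 J
ℏ/E_h = 2.40e-17 s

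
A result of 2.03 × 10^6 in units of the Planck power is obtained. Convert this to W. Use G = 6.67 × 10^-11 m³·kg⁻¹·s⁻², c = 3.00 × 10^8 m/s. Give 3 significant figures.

7.40 × 10^58 W

One Planck power: P_P = c⁵/G = 3.64 × 10^52 W.
2.03 × 10^6 × 3.64 × 10^52 W = 7.40 × 10^58 W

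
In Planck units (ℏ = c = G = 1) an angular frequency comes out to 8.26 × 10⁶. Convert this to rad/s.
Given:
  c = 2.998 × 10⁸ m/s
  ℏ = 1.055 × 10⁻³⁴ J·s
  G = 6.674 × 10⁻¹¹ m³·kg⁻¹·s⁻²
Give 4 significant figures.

1.532 × 10⁵⁰ rad/s

One Planck angular frequency: ω_P = √(c⁵/(ℏG)) = 1.855 × 10⁴³ rad/s.
8.26 × 10⁶ × 1.855 × 10⁴³ rad/s = 1.532 × 10⁵⁰ rad/s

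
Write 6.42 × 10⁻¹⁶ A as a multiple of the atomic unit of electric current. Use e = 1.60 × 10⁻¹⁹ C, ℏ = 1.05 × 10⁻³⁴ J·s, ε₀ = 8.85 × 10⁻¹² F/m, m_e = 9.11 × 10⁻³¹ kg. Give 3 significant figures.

atomic unit of electric current: I_au = e E_h/ℏ = m_e e⁵/((4πε₀)²ℏ³) = 6.67 × 10⁻³ A.
6.42 × 10⁻¹⁶ / 6.67 × 10⁻³ = 9.62 × 10⁻¹⁴

9.62 × 10⁻¹⁴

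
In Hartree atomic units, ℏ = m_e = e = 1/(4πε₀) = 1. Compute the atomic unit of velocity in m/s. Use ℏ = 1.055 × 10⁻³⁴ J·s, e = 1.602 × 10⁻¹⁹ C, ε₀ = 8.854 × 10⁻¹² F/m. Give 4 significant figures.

The unique combination of the constants set to 1 with dimensions of velocity is v_au = e²/(4πε₀ℏ).
  = 2.566 × 10⁻³⁸ / 1.174 × 10⁻⁴⁴
  = 2.186 × 10⁶ m/s

2.186 × 10⁶ m/s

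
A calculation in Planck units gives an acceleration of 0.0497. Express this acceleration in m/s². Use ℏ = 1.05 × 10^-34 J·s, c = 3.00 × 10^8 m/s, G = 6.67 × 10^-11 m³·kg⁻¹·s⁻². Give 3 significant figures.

2.78 × 10^50 m/s²

One Planck acceleration: a_P = √(c⁷/(ℏG)) = 5.59 × 10^51 m/s².
0.0497 × 5.59 × 10^51 m/s² = 2.78 × 10^50 m/s²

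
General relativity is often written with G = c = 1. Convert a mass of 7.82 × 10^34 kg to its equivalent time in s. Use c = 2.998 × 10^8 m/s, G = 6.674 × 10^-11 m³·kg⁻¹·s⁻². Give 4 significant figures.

0.1937 s

Mass → time via G/c³.
7.82 × 10^34 kg × (G/c³) = 0.1937 s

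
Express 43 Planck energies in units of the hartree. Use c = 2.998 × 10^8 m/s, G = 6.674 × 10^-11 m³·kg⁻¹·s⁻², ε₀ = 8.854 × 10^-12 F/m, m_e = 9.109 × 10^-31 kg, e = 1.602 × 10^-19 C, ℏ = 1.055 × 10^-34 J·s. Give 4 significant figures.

1.932 × 10^28

Planck energy: E_P = √(ℏc⁵/G) = 1.957 × 10^9 J
hartree: E_h = m_e e⁴/(4πε₀ℏ)² = 4.354 × 10^-18 J
43 × 1.957 × 10^9 / 4.354 × 10^-18 = 1.932 × 10^28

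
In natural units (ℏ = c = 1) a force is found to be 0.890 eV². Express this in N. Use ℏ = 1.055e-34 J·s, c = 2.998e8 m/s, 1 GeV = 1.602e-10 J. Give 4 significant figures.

7.222e-13 N

Force is [E]/[L] = [E]²/(ℏc); restore (ℏc)⁻¹.
1 GeV² → 1/(ℏc) × (1 GeV in J)² = 8.114e5 N.
Convert the energy scale: 0.890 eV² = 8.90e-19 GeV².
Result: 8.90e-19 × 8.114e5 = 7.222e-13 N.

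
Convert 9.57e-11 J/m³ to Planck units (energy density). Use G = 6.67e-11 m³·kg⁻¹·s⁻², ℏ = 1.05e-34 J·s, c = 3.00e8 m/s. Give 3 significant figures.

Planck energy density: u_P = c⁷/(ℏG²) = 4.68e113 J/m³.
9.57e-11 / 4.68e113 = 2.04e-124

2.04e-124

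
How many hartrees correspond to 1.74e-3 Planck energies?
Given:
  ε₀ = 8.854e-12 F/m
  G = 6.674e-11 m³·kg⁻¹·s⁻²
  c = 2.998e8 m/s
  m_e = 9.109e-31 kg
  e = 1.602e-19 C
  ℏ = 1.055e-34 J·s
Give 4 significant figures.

Planck energy: E_P = √(ℏc⁵/G) = 1.957e9 J
hartree: E_h = m_e e⁴/(4πε₀ℏ)² = 4.354e-18 J
1.74e-3 × 1.957e9 / 4.354e-18 = 7.819e23

7.819e23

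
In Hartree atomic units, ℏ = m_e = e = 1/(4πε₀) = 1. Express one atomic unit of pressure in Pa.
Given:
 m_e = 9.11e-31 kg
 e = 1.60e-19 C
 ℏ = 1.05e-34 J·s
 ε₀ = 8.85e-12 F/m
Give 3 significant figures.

The unique combination of the constants set to 1 with dimensions of pressure is P_au = E_h/a₀³ = m_e⁴e¹⁰/((4πε₀)⁵ℏ⁸).
E_h = 4.38e-18 J
a₀ = 5.26e-11 m
E_h/a₀³ = 3.01e13 Pa

3.01e13 Pa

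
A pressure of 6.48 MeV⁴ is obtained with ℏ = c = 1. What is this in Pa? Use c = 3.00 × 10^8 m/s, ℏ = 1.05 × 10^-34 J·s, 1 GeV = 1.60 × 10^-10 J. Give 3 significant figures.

1.36 × 10^26 Pa

Pressure is [E]/[L]³ = [E]⁴/(ℏc)³.
1 GeV⁴ → 1/(ℏc)³ × (1 GeV in J)⁴ = 2.10 × 10^37 Pa.
Convert the energy scale: 6.48 MeV⁴ = 6.48 × 10^-12 GeV⁴.
Result: 6.48 × 10^-12 × 2.10 × 10^37 = 1.36 × 10^26 Pa.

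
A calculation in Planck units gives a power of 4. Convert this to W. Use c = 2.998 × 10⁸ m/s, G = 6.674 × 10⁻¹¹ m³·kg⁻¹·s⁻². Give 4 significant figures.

One Planck power: P_P = c⁵/G = 3.629 × 10⁵² W.
4 × 3.629 × 10⁵² W = 1.452 × 10⁵³ W

1.452 × 10⁵³ W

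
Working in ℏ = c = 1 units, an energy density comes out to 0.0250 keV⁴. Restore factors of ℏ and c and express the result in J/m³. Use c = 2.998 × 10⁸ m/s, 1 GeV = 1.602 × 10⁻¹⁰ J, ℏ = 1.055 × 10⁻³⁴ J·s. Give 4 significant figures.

5.204 × 10¹¹ J/m³

[E]/[L]³ = [E]⁴/(ℏc)³; restore (ℏc)⁻³.
1 GeV⁴ → 1/(ℏc)³ × (1 GeV in J)⁴ = 2.082 × 10³⁷ J/m³.
Convert the energy scale: 0.0250 keV⁴ = 2.50 × 10⁻²⁶ GeV⁴.
Result: 2.50 × 10⁻²⁶ × 2.082 × 10³⁷ = 5.204 × 10¹¹ J/m³.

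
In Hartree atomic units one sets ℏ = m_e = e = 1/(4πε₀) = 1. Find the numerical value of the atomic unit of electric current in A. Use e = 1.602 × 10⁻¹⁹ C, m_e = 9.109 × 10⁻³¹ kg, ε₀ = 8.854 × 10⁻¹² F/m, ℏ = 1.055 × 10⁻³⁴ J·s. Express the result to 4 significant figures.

6.612 × 10⁻³ A

I_au = e E_h/ℏ = m_e e⁵/((4πε₀)²ℏ³)
E_h = 4.354 × 10⁻¹⁸ J
e·E_h/ℏ = 6.612 × 10⁻³ A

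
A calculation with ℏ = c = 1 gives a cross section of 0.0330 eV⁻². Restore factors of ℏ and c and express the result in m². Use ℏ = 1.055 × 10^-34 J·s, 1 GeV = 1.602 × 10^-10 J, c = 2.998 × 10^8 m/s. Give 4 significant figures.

Area is [L]² = [E]⁻²·(ℏc)²; restore (ℏc)².
1 GeV⁻² → (ℏc)² × (1 GeV in J)⁻² = 3.898 × 10^-32 m².
Convert the energy scale: 0.0330 eV⁻² = 3.30 × 10^16 GeV⁻².
Result: 3.30 × 10^16 × 3.898 × 10^-32 = 1.286 × 10^-15 m².

1.286 × 10^-15 m²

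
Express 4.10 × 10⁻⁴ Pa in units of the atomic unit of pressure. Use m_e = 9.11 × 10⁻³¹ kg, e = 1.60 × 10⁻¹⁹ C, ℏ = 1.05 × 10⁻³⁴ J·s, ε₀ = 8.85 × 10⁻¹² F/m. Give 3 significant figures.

atomic unit of pressure: P_au = E_h/a₀³ = m_e⁴e¹⁰/((4πε₀)⁵ℏ⁸) = 3.01 × 10¹³ Pa.
4.10 × 10⁻⁴ / 3.01 × 10¹³ = 1.36 × 10⁻¹⁷

1.36 × 10⁻¹⁷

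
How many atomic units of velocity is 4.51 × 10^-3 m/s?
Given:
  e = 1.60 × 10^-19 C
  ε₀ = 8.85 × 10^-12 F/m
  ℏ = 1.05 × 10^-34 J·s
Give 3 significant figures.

atomic unit of velocity: v_au = e²/(4πε₀ℏ) = 2.19 × 10^6 m/s.
4.51 × 10^-3 / 2.19 × 10^6 = 2.06 × 10^-9

2.06 × 10^-9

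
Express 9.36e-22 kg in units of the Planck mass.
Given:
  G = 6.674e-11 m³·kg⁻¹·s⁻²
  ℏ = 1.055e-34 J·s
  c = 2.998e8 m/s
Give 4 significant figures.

Planck mass: m_P = √(ℏc/G) = 2.177e-8 kg.
9.36e-22 / 2.177e-8 = 4.300e-14

4.300e-14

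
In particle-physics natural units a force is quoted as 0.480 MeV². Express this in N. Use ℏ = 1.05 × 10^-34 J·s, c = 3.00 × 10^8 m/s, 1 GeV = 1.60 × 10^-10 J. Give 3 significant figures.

Force is [E]/[L] = [E]²/(ℏc); restore (ℏc)⁻¹.
1 GeV² → 1/(ℏc) × (1 GeV in J)² = 8.13 × 10^5 N.
Convert the energy scale: 0.480 MeV² = 4.80 × 10^-7 GeV².
Result: 4.80 × 10^-7 × 8.13 × 10^5 = 0.390 N.

0.390 N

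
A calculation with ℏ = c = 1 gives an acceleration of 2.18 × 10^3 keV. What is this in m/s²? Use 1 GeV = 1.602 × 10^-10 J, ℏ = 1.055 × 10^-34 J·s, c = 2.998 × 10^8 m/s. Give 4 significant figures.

Acceleration is [L]/[T]² = c·[E]/ℏ.
1 GeV → c/ℏ × (1 GeV in J) = 4.552 × 10^32 m/s².
Convert the energy scale: 2.18 × 10^3 keV = 2.18 × 10^-3 GeV.
Result: 2.18 × 10^-3 × 4.552 × 10^32 = 9.924 × 10^29 m/s².

9.924 × 10^29 m/s²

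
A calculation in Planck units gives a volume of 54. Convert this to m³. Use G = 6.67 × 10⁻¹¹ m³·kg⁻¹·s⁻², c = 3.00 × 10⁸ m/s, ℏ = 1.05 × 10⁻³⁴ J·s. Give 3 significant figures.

2.26 × 10⁻¹⁰³ m³

One Planck volume: V_P = (ℏG/c³)^(3/2) = 4.18 × 10⁻¹⁰⁵ m³.
54 × 4.18 × 10⁻¹⁰⁵ m³ = 2.26 × 10⁻¹⁰³ m³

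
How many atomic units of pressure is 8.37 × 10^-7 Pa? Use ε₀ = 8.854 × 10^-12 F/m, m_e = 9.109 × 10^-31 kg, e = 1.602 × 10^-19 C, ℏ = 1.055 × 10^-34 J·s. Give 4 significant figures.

2.857 × 10^-20

atomic unit of pressure: P_au = E_h/a₀³ = m_e⁴e¹⁰/((4πε₀)⁵ℏ⁸) = 2.929 × 10^13 Pa.
8.37 × 10^-7 / 2.929 × 10^13 = 2.857 × 10^-20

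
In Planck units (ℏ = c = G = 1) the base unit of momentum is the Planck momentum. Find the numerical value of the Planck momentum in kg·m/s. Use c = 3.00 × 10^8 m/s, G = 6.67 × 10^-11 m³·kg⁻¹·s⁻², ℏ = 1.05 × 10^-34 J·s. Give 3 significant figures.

p_P = √(ℏc³/G)
  = √(42.5)
  = 6.52 kg·m/s

6.52 kg·m/s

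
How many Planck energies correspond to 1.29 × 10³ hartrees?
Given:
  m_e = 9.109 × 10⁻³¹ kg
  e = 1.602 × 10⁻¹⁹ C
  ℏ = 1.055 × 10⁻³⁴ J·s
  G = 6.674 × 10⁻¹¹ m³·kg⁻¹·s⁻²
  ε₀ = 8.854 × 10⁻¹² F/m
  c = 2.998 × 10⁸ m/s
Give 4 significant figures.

hartree: E_h = m_e e⁴/(4πε₀ℏ)² = 4.354 × 10⁻¹⁸ J
Planck energy: E_P = √(ℏc⁵/G) = 1.957 × 10⁹ J
1.29 × 10³ × 4.354 × 10⁻¹⁸ / 1.957 × 10⁹ = 2.871 × 10⁻²⁴

2.871 × 10⁻²⁴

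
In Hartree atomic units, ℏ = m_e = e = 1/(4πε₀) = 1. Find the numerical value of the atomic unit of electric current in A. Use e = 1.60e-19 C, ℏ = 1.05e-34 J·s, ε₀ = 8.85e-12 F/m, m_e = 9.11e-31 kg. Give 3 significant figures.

The unique combination of the constants set to 1 with dimensions of current is I_au = e E_h/ℏ = m_e e⁵/((4πε₀)²ℏ³).
E_h = 4.38e-18 J
e·E_h/ℏ = 6.67e-3 A

6.67e-3 A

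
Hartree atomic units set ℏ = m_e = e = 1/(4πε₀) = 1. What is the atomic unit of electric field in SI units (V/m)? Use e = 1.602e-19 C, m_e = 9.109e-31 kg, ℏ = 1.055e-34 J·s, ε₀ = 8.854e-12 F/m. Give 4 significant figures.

From ℏ = m_e = e = 1/(4πε₀) = 1 the electric field scale is E_au = E_h/(e a₀) = m_e²e⁵/((4πε₀)³ℏ⁴).
E_h = 4.354e-18 J
a₀ = 5.297e-11 m
E_h/(e·a₀) = 5.131e11 V/m

5.131e11 V/m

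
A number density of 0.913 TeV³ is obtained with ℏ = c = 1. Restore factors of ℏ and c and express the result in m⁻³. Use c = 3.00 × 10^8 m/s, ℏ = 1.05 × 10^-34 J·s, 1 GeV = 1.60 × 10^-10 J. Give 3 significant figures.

1.20 × 10^56 m⁻³

Number density is [L]⁻³ = [E]³/(ℏc)³.
1 GeV³ → 1/(ℏc)³ × (1 GeV in J)³ = 1.31 × 10^47 m⁻³.
Convert the energy scale: 0.913 TeV³ = 9.13 × 10^8 GeV³.
Result: 9.13 × 10^8 × 1.31 × 10^47 = 1.20 × 10^56 m⁻³.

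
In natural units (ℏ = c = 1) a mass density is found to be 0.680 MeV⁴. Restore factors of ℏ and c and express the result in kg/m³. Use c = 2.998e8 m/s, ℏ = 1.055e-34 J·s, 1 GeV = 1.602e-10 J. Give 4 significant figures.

Mass density is [E]/(c²[L]³) = [E]⁴/(ℏ³c⁵).
1 GeV⁴ → 1/(ℏ³c⁵) × (1 GeV in J)⁴ = 2.316e20 kg/m³.
Convert the energy scale: 0.680 MeV⁴ = 6.80e-13 GeV⁴.
Result: 6.80e-13 × 2.316e20 = 1.575e8 kg/m³.

1.575e8 kg/m³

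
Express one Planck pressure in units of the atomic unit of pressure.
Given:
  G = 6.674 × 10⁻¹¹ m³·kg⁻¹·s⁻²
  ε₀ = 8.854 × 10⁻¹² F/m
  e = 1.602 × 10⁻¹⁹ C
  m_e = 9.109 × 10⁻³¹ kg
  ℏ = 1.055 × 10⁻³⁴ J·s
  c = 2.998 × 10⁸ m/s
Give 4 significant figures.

1.581 × 10¹⁰⁰

Planck pressure: p_P = c⁷/(ℏG²) = 4.632 × 10¹¹³ Pa
atomic unit of pressure: P_au = E_h/a₀³ = m_e⁴e¹⁰/((4πε₀)⁵ℏ⁸) = 2.929 × 10¹³ Pa
ratio = 4.632 × 10¹¹³ / 2.929 × 10¹³ = 1.581 × 10¹⁰⁰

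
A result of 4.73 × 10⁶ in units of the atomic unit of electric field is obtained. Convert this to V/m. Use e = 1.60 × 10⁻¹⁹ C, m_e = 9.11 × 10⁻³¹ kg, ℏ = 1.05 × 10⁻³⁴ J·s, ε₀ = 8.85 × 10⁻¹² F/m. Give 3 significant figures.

2.46 × 10¹⁸ V/m

One atomic unit of electric field: E_au = E_h/(e a₀) = m_e²e⁵/((4πε₀)³ℏ⁴) = 5.20 × 10¹¹ V/m.
4.73 × 10⁶ × 5.20 × 10¹¹ V/m = 2.46 × 10¹⁸ V/m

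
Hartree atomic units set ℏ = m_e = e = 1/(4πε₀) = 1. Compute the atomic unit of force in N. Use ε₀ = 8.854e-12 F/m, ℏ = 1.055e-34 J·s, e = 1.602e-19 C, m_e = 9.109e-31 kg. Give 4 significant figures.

8.220e-8 N

Dimensional analysis gives F_au = E_h/a₀ = m_e²e⁶/((4πε₀)³ℏ⁴).
E_h = 4.354e-18 J
a₀ = 5.297e-11 m
E_h/a₀ = 8.220e-8 N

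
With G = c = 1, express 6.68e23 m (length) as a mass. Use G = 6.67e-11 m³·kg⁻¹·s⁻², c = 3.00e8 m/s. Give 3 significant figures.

Length → mass via c²/G.
6.68e23 m × (c²/G) = 9.01e50 kg

9.01e50 kg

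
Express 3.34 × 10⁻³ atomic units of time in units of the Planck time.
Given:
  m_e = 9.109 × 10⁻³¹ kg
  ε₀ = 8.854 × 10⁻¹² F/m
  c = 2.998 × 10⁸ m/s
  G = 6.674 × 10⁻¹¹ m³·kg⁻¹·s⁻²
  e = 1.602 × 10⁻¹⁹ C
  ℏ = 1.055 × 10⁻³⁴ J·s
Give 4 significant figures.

atomic unit of time: τ_au = (4πε₀)²ℏ³/(m_e e⁴) = 2.423 × 10⁻¹⁷ s
Planck time: t_P = √(ℏG/c⁵) = 5.392 × 10⁻⁴⁴ s
3.34 × 10⁻³ × 2.423 × 10⁻¹⁷ / 5.392 × 10⁻⁴⁴ = 1.501 × 10²⁴

1.501 × 10²⁴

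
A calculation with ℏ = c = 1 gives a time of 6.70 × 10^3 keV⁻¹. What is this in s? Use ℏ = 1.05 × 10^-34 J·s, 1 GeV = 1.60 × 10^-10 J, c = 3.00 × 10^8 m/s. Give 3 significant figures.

A time is [E]⁻¹ in ℏ=c=1; restore one factor of ℏ.
1 GeV⁻¹ → ℏ × (1 GeV in J)⁻¹ = 6.56 × 10^-25 s.
Convert the energy scale: 6.70 × 10^3 keV⁻¹ = 6.70 × 10^9 GeV⁻¹.
Result: 6.70 × 10^9 × 6.56 × 10^-25 = 4.40 × 10^-15 s.

4.40 × 10^-15 s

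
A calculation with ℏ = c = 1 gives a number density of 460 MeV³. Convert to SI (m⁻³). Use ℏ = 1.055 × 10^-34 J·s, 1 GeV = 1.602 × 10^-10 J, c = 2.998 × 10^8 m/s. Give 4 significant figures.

Number density is [L]⁻³ = [E]³/(ℏc)³.
1 GeV³ → 1/(ℏc)³ × (1 GeV in J)³ = 1.299 × 10^47 m⁻³.
Convert the energy scale: 460 MeV³ = 4.60 × 10^-7 GeV³.
Result: 4.60 × 10^-7 × 1.299 × 10^47 = 5.977 × 10^40 m⁻³.

5.977 × 10^40 m⁻³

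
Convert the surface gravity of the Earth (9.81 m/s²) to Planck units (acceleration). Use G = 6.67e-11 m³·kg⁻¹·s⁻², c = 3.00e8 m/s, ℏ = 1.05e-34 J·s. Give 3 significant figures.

1.76e-51

Planck acceleration: a_P = √(c⁷/(ℏG)) = 5.59e51 m/s².
9.81 / 5.59e51 = 1.76e-51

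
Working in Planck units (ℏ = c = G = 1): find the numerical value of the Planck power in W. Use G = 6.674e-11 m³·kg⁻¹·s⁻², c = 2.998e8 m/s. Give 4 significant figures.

The unique combination of the constants set to 1 with dimensions of power is P_P = c⁵/G.
  = 2.422e42 / 6.674e-11
  = 3.629e52 W

3.629e52 W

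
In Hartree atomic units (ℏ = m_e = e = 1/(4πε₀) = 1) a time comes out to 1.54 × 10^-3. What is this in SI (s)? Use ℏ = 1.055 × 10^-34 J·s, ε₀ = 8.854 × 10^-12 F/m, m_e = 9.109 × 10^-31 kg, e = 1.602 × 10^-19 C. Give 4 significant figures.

One atomic unit of time: τ_au = (4πε₀)²ℏ³/(m_e e⁴) = 2.423 × 10^-17 s.
1.54 × 10^-3 × 2.423 × 10^-17 s = 3.731 × 10^-20 s

3.731 × 10^-20 s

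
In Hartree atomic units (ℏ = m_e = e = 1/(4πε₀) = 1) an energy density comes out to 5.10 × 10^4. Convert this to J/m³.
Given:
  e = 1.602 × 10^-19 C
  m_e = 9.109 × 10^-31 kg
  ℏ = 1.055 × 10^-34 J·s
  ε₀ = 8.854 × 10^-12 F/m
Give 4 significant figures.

1.494 × 10^18 J/m³

One atomic unit of energy density: u_au = E_h/a₀³ = m_e⁴e¹⁰/((4πε₀)⁵ℏ⁸) = 2.929 × 10^13 J/m³.
5.10 × 10^4 × 2.929 × 10^13 J/m³ = 1.494 × 10^18 J/m³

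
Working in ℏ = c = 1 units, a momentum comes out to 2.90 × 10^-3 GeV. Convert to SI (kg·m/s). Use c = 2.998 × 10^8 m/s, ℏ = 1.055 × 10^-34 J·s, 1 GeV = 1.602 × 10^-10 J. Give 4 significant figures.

1.550 × 10^-21 kg·m/s

Momentum is [E]/c; divide by c.
1 GeV → 1/c × (1 GeV in J) = 5.344 × 10^-19 kg·m/s.
Result: 2.90 × 10^-3 × 5.344 × 10^-19 = 1.550 × 10^-21 kg·m/s.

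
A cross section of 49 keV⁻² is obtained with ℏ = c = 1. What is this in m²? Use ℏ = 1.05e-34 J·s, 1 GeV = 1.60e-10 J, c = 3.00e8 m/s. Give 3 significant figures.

1.90e-18 m²

Area is [L]² = [E]⁻²·(ℏc)²; restore (ℏc)².
1 GeV⁻² → (ℏc)² × (1 GeV in J)⁻² = 3.88e-32 m².
Convert the energy scale: 49 keV⁻² = 4.90e13 GeV⁻².
Result: 4.90e13 × 3.88e-32 = 1.90e-18 m².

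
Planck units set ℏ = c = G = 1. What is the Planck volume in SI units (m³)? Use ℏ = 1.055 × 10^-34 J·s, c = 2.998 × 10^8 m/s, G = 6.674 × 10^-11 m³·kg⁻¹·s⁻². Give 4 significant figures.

From ℏ = c = G = 1 the volume scale is V_P = (ℏG/c³)^(3/2).
  = √(1.784 × 10^-209)
  = 4.224 × 10^-105 m³

4.224 × 10^-105 m³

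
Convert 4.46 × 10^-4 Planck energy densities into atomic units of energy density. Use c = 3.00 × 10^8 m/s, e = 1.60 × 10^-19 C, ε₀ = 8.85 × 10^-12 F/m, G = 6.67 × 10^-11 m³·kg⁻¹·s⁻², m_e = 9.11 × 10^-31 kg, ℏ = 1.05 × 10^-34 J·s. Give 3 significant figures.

6.93 × 10^96

Planck energy density: u_P = c⁷/(ℏG²) = 4.68 × 10^113 J/m³
atomic unit of energy density: u_au = E_h/a₀³ = m_e⁴e¹⁰/((4πε₀)⁵ℏ⁸) = 3.01 × 10^13 J/m³
4.46 × 10^-4 × 4.68 × 10^113 / 3.01 × 10^13 = 6.93 × 10^96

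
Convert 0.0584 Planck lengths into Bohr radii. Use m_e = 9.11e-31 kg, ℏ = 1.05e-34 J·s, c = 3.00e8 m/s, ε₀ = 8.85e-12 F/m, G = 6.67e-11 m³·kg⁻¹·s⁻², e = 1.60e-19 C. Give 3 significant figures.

1.79e-26

Planck length: ℓ_P = √(ℏG/c³) = 1.61e-35 m
Bohr radius: a₀ = 4πε₀ℏ²/(m_e e²) = 5.26e-11 m
0.0584 × 1.61e-35 / 5.26e-11 = 1.79e-26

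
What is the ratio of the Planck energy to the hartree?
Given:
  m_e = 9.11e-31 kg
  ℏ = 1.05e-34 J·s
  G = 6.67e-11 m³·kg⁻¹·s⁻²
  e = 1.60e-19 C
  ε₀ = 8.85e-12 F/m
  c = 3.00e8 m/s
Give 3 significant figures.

4.47e26

Planck energy: E_P = √(ℏc⁵/G) = 1.96e9 J
hartree: E_h = m_e e⁴/(4πε₀ℏ)² = 4.38e-18 J
ratio = 1.96e9 / 4.38e-18 = 4.47e26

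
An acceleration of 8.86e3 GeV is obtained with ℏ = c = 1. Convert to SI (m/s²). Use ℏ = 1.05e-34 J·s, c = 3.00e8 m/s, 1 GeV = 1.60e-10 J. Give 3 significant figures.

Acceleration is [L]/[T]² = c·[E]/ℏ.
1 GeV → c/ℏ × (1 GeV in J) = 4.57e32 m/s².
Result: 8.86e3 × 4.57e32 = 4.05e36 m/s².

4.05e36 m/s²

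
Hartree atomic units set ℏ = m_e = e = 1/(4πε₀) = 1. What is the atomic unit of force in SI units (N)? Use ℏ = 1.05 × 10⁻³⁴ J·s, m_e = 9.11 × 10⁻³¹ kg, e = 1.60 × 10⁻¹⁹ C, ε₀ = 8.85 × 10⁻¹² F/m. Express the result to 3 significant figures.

8.33 × 10⁻⁸ N

The unique combination of the constants set to 1 with dimensions of force is F_au = E_h/a₀ = m_e²e⁶/((4πε₀)³ℏ⁴).
E_h = 4.38 × 10⁻¹⁸ J
a₀ = 5.26 × 10⁻¹¹ m
E_h/a₀ = 8.33 × 10⁻⁸ N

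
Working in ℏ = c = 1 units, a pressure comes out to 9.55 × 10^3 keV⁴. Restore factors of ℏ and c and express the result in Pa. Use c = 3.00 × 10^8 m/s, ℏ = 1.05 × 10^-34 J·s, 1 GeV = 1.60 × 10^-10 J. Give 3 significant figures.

Pressure is [E]/[L]³ = [E]⁴/(ℏc)³.
1 GeV⁴ → 1/(ℏc)³ × (1 GeV in J)⁴ = 2.10 × 10^37 Pa.
Convert the energy scale: 9.55 × 10^3 keV⁴ = 9.55 × 10^-21 GeV⁴.
Result: 9.55 × 10^-21 × 2.10 × 10^37 = 2.00 × 10^17 Pa.

2.00 × 10^17 Pa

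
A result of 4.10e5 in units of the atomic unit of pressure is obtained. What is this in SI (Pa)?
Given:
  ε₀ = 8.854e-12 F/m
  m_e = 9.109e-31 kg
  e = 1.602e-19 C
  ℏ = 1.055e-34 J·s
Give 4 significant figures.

One atomic unit of pressure: P_au = E_h/a₀³ = m_e⁴e¹⁰/((4πε₀)⁵ℏ⁸) = 2.929e13 Pa.
4.10e5 × 2.929e13 Pa = 1.201e19 Pa

1.201e19 Pa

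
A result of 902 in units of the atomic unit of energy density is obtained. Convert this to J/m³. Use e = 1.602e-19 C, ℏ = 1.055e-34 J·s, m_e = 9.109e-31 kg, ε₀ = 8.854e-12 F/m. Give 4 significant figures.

2.642e16 J/m³

One atomic unit of energy density: u_au = E_h/a₀³ = m_e⁴e¹⁰/((4πε₀)⁵ℏ⁸) = 2.929e13 J/m³.
902 × 2.929e13 J/m³ = 2.642e16 J/m³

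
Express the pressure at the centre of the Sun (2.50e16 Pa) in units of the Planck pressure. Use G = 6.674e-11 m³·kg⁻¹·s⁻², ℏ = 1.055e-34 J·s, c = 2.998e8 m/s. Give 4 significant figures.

5.397e-98

Planck pressure: p_P = c⁷/(ℏG²) = 4.632e113 Pa.
2.50e16 / 4.632e113 = 5.397e-98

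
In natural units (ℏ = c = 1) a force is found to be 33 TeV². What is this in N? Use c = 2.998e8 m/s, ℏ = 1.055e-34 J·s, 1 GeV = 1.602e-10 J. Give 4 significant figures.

2.678e13 N

Force is [E]/[L] = [E]²/(ℏc); restore (ℏc)⁻¹.
1 GeV² → 1/(ℏc) × (1 GeV in J)² = 8.114e5 N.
Convert the energy scale: 33 TeV² = 3.30e7 GeV².
Result: 3.30e7 × 8.114e5 = 2.678e13 N.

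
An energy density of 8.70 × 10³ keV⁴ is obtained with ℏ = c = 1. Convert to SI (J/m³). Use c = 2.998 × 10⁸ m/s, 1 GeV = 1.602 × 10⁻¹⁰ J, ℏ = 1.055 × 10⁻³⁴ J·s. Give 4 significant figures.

1.811 × 10¹⁷ J/m³

[E]/[L]³ = [E]⁴/(ℏc)³; restore (ℏc)⁻³.
1 GeV⁴ → 1/(ℏc)³ × (1 GeV in J)⁴ = 2.082 × 10³⁷ J/m³.
Convert the energy scale: 8.70 × 10³ keV⁴ = 8.70 × 10⁻²¹ GeV⁴.
Result: 8.70 × 10⁻²¹ × 2.082 × 10³⁷ = 1.811 × 10¹⁷ J/m³.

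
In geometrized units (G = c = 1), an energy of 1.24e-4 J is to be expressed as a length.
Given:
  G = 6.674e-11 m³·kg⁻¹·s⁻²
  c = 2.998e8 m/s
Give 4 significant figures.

Energy → length via G/c⁴.
1.24e-4 J × (G/c⁴) = 1.024e-48 m

1.024e-48 m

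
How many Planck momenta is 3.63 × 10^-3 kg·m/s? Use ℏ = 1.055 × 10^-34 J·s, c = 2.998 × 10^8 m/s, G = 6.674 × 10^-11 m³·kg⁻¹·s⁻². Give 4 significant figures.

5.562 × 10^-4

Planck momentum: p_P = √(ℏc³/G) = 6.527 kg·m/s.
3.63 × 10^-3 / 6.527 = 5.562 × 10^-4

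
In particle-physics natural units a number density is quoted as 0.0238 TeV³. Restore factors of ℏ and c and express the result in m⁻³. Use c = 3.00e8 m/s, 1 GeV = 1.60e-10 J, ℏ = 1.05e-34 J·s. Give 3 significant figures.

Number density is [L]⁻³ = [E]³/(ℏc)³.
1 GeV³ → 1/(ℏc)³ × (1 GeV in J)³ = 1.31e47 m⁻³.
Convert the energy scale: 0.0238 TeV³ = 2.38e7 GeV³.
Result: 2.38e7 × 1.31e47 = 3.12e54 m⁻³.

3.12e54 m⁻³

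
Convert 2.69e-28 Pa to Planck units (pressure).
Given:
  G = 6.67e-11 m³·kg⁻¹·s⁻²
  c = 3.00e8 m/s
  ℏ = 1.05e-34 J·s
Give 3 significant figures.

Planck pressure: p_P = c⁷/(ℏG²) = 4.68e113 Pa.
2.69e-28 / 4.68e113 = 5.75e-142

5.75e-142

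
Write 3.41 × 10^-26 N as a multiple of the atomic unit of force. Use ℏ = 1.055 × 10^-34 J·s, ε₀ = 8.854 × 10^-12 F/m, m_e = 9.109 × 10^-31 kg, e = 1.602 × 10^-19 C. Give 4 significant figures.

4.149 × 10^-19

atomic unit of force: F_au = E_h/a₀ = m_e²e⁶/((4πε₀)³ℏ⁴) = 8.220 × 10^-8 N.
3.41 × 10^-26 / 8.220 × 10^-8 = 4.149 × 10^-19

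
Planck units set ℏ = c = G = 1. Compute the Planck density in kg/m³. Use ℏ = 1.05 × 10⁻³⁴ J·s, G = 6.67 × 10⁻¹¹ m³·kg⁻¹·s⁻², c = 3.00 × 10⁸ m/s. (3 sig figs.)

Dimensional analysis gives ρ_P = c⁵/(ℏG²).
  = 2.43 × 10⁴² / 4.67 × 10⁻⁵⁵
  = 5.20 × 10⁹⁶ kg/m³

5.20 × 10⁹⁶ kg/m³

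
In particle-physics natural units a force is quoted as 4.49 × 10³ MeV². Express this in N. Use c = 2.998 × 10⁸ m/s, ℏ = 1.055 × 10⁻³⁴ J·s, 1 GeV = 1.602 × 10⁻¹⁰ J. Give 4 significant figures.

Force is [E]/[L] = [E]²/(ℏc); restore (ℏc)⁻¹.
1 GeV² → 1/(ℏc) × (1 GeV in J)² = 8.114 × 10⁵ N.
Convert the energy scale: 4.49 × 10³ MeV² = 4.49 × 10⁻³ GeV².
Result: 4.49 × 10⁻³ × 8.114 × 10⁵ = 3.643 × 10³ N.

3.643 × 10³ N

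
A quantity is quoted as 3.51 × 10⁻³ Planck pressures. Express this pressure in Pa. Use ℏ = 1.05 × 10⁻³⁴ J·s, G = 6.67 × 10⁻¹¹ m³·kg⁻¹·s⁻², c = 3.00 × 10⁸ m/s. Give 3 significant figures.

One Planck pressure: p_P = c⁷/(ℏG²) = 4.68 × 10¹¹³ Pa.
3.51 × 10⁻³ × 4.68 × 10¹¹³ Pa = 1.64 × 10¹¹¹ Pa

1.64 × 10¹¹¹ Pa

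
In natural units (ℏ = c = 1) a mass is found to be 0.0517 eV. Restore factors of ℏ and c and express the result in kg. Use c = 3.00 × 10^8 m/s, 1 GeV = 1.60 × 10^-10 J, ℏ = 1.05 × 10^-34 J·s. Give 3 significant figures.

Mass is [E]/c²; divide by c².
1 GeV → 1/c² × (1 GeV in J) = 1.78 × 10^-27 kg.
Convert the energy scale: 0.0517 eV = 5.17 × 10^-11 GeV.
Result: 5.17 × 10^-11 × 1.78 × 10^-27 = 9.19 × 10^-38 kg.

9.19 × 10^-38 kg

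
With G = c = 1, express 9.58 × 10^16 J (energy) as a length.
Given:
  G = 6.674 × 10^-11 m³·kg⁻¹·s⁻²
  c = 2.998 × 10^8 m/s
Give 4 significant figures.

Energy → length via G/c⁴.
9.58 × 10^16 J × (G/c⁴) = 7.915 × 10^-28 m

7.915 × 10^-28 m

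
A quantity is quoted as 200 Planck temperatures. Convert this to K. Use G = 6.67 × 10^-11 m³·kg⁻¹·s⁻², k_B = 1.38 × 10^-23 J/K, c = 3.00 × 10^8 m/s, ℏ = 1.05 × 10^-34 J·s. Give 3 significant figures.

2.83 × 10^34 K

One Planck temperature: T_P = √(ℏc⁵/G) / k_B = 1.42 × 10^32 K.
200 × 1.42 × 10^32 K = 2.83 × 10^34 K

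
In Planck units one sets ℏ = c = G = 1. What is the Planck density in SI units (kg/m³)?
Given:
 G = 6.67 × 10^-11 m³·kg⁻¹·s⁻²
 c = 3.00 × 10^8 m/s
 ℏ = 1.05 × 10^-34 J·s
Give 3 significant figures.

5.20 × 10^96 kg/m³

ρ_P = c⁵/(ℏG²)
  = 2.43 × 10^42 / 4.67 × 10^-55
  = 5.20 × 10^96 kg/m³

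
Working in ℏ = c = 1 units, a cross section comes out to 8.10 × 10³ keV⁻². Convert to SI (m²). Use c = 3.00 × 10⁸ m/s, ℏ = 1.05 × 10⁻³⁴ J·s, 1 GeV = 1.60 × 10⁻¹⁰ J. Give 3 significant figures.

Area is [L]² = [E]⁻²·(ℏc)²; restore (ℏc)².
1 GeV⁻² → (ℏc)² × (1 GeV in J)⁻² = 3.88 × 10⁻³² m².
Convert the energy scale: 8.10 × 10³ keV⁻² = 8.10 × 10¹⁵ GeV⁻².
Result: 8.10 × 10¹⁵ × 3.88 × 10⁻³² = 3.14 × 10⁻¹⁶ m².

3.14 × 10⁻¹⁶ m²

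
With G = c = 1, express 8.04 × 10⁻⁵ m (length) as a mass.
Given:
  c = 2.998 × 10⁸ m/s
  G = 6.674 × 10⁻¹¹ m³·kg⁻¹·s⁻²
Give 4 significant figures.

1.083 × 10²³ kg

Length → mass via c²/G.
8.04 × 10⁻⁵ m × (c²/G) = 1.083 × 10²³ kg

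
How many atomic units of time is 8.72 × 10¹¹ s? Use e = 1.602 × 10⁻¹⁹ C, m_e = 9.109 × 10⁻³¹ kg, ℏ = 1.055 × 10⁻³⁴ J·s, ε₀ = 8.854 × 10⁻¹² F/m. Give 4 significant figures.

atomic unit of time: τ_au = (4πε₀)²ℏ³/(m_e e⁴) = 2.423 × 10⁻¹⁷ s.
8.72 × 10¹¹ / 2.423 × 10⁻¹⁷ = 3.599 × 10²⁸

3.599 × 10²⁸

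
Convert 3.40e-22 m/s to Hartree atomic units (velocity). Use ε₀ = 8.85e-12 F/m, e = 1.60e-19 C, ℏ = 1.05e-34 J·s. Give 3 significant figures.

1.55e-28

atomic unit of velocity: v_au = e²/(4πε₀ℏ) = 2.19e6 m/s.
3.40e-22 / 2.19e6 = 1.55e-28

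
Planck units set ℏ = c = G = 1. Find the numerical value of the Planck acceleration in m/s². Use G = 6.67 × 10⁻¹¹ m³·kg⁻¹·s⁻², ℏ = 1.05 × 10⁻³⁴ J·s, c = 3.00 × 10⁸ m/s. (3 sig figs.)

5.59 × 10⁵¹ m/s²

Dimensional analysis gives a_P = √(c⁷/(ℏG)).
  = √(3.12 × 10¹⁰³)
  = 5.59 × 10⁵¹ m/s²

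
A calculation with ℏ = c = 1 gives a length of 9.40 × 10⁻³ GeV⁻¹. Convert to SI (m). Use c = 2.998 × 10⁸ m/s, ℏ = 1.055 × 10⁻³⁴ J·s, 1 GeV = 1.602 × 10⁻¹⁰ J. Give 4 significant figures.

A length is [E]⁻¹ in ℏ=c=1; restore one factor of ℏc.
1 GeV⁻¹ → ℏc × (1 GeV in J)⁻¹ = 1.974 × 10⁻¹⁶ m.
Result: 9.40 × 10⁻³ × 1.974 × 10⁻¹⁶ = 1.856 × 10⁻¹⁸ m.

1.856 × 10⁻¹⁸ m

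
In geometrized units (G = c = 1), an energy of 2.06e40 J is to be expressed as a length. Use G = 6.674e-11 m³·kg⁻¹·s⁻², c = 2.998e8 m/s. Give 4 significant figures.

Energy → length via G/c⁴.
2.06e40 J × (G/c⁴) = 1.702e-4 m

1.702e-4 m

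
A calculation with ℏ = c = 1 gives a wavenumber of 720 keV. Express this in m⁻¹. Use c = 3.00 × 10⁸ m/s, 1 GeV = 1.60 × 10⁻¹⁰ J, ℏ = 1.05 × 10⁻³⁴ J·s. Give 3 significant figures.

3.66 × 10¹² m⁻¹

Inverse length is [E]/(ℏc).
1 GeV → 1/(ℏc) × (1 GeV in J) = 5.08 × 10¹⁵ m⁻¹.
Convert the energy scale: 720 keV = 7.20 × 10⁻⁴ GeV.
Result: 7.20 × 10⁻⁴ × 5.08 × 10¹⁵ = 3.66 × 10¹² m⁻¹.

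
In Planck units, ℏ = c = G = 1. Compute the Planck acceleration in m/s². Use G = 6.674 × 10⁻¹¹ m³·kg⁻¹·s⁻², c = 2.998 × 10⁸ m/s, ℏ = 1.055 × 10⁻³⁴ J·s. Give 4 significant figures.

5.560 × 10⁵¹ m/s²

Dimensional analysis gives a_P = √(c⁷/(ℏG)).
  = √(3.092 × 10¹⁰³)
  = 5.560 × 10⁵¹ m/s²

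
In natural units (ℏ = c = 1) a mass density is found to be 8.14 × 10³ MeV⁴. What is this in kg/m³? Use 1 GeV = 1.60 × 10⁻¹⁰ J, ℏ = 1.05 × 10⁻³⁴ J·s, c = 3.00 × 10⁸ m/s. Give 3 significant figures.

Mass density is [E]/(c²[L]³) = [E]⁴/(ℏ³c⁵).
1 GeV⁴ → 1/(ℏ³c⁵) × (1 GeV in J)⁴ = 2.33 × 10²⁰ kg/m³.
Convert the energy scale: 8.14 × 10³ MeV⁴ = 8.14 × 10⁻⁹ GeV⁴.
Result: 8.14 × 10⁻⁹ × 2.33 × 10²⁰ = 1.90 × 10¹² kg/m³.

1.90 × 10¹² kg/m³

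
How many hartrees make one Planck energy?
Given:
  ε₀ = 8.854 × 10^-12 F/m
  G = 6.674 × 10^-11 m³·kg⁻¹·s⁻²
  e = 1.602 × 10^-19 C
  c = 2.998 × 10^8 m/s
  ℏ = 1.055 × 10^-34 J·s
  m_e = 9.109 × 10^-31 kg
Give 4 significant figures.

4.494 × 10^26

Planck energy: E_P = √(ℏc⁵/G) = 1.957 × 10^9 J
hartree: E_h = m_e e⁴/(4πε₀ℏ)² = 4.354 × 10^-18 J
ratio = 1.957 × 10^9 / 4.354 × 10^-18 = 4.494 × 10^26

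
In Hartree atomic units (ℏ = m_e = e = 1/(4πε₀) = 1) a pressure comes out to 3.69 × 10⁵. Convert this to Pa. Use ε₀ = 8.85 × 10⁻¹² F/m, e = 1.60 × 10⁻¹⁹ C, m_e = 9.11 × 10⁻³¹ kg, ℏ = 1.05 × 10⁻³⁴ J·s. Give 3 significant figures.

One atomic unit of pressure: P_au = E_h/a₀³ = m_e⁴e¹⁰/((4πε₀)⁵ℏ⁸) = 3.01 × 10¹³ Pa.
3.69 × 10⁵ × 3.01 × 10¹³ Pa = 1.11 × 10¹⁹ Pa

1.11 × 10¹⁹ Pa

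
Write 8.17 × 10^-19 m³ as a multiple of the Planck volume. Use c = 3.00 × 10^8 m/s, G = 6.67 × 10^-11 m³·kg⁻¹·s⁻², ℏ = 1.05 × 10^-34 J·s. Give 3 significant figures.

1.96 × 10^86

Planck volume: V_P = (ℏG/c³)^(3/2) = 4.18 × 10^-105 m³.
8.17 × 10^-19 / 4.18 × 10^-105 = 1.96 × 10^86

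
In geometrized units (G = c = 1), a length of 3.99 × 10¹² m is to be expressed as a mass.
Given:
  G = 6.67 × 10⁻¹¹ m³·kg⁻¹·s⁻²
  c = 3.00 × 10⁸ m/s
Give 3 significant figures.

Length → mass via c²/G.
3.99 × 10¹² m × (c²/G) = 5.38 × 10³⁹ kg

5.38 × 10³⁹ kg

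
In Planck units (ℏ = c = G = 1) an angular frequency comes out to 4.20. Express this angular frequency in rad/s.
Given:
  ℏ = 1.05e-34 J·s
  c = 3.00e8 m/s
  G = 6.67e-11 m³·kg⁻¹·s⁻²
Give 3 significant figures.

One Planck angular frequency: ω_P = √(c⁵/(ℏG)) = 1.86e43 rad/s.
4.20 × 1.86e43 rad/s = 7.82e43 rad/s

7.82e43 rad/s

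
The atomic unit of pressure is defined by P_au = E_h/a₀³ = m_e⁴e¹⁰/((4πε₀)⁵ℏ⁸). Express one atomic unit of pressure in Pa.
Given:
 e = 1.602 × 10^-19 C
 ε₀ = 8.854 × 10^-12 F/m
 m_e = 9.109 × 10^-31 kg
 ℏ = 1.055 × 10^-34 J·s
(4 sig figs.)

P_au = E_h/a₀³ = m_e⁴e¹⁰/((4πε₀)⁵ℏ⁸)
E_h = 4.354 × 10^-18 J
a₀ = 5.297 × 10^-11 m
E_h/a₀³ = 2.929 × 10^13 Pa

2.929 × 10^13 Pa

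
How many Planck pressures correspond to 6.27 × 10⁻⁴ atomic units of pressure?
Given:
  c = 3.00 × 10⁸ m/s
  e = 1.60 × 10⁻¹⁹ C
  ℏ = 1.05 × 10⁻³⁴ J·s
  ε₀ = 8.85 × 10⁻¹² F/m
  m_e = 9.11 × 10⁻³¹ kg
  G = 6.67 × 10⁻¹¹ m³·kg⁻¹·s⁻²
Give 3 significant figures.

atomic unit of pressure: P_au = E_h/a₀³ = m_e⁴e¹⁰/((4πε₀)⁵ℏ⁸) = 3.01 × 10¹³ Pa
Planck pressure: p_P = c⁷/(ℏG²) = 4.68 × 10¹¹³ Pa
6.27 × 10⁻⁴ × 3.01 × 10¹³ / 4.68 × 10¹¹³ = 4.04 × 10⁻¹⁰⁴

4.04 × 10⁻¹⁰⁴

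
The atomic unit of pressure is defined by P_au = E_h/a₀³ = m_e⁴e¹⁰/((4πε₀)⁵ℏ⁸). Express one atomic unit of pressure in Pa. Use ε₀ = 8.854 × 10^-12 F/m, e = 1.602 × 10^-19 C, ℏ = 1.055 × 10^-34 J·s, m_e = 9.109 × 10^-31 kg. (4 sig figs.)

2.929 × 10^13 Pa

P_au = E_h/a₀³ = m_e⁴e¹⁰/((4πε₀)⁵ℏ⁸)
E_h = 4.354 × 10^-18 J
a₀ = 5.297 × 10^-11 m
E_h/a₀³ = 2.929 × 10^13 Pa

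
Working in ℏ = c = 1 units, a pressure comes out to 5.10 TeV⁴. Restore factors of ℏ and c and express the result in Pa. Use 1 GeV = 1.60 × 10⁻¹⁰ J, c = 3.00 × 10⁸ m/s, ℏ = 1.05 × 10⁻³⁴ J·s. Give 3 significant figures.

1.07 × 10⁵⁰ Pa

Pressure is [E]/[L]³ = [E]⁴/(ℏc)³.
1 GeV⁴ → 1/(ℏc)³ × (1 GeV in J)⁴ = 2.10 × 10³⁷ Pa.
Convert the energy scale: 5.10 TeV⁴ = 5.10 × 10¹² GeV⁴.
Result: 5.10 × 10¹² × 2.10 × 10³⁷ = 1.07 × 10⁵⁰ Pa.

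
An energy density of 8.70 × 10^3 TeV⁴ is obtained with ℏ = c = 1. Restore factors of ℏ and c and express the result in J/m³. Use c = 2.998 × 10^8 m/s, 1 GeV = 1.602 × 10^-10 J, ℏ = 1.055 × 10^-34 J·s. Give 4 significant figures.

[E]/[L]³ = [E]⁴/(ℏc)³; restore (ℏc)⁻³.
1 GeV⁴ → 1/(ℏc)³ × (1 GeV in J)⁴ = 2.082 × 10^37 J/m³.
Convert the energy scale: 8.70 × 10^3 TeV⁴ = 8.70 × 10^15 GeV⁴.
Result: 8.70 × 10^15 × 2.082 × 10^37 = 1.811 × 10^53 J/m³.

1.811 × 10^53 J/m³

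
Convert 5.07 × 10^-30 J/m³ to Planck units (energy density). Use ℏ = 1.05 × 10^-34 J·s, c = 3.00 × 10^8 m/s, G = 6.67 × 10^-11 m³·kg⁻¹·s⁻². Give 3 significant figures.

1.08 × 10^-143

Planck energy density: u_P = c⁷/(ℏG²) = 4.68 × 10^113 J/m³.
5.07 × 10^-30 / 4.68 × 10^113 = 1.08 × 10^-143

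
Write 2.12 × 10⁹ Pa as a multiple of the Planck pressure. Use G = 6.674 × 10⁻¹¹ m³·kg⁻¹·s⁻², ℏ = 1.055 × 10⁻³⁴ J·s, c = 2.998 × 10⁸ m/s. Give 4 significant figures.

Planck pressure: p_P = c⁷/(ℏG²) = 4.632 × 10¹¹³ Pa.
2.12 × 10⁹ / 4.632 × 10¹¹³ = 4.577 × 10⁻¹⁰⁵

4.577 × 10⁻¹⁰⁵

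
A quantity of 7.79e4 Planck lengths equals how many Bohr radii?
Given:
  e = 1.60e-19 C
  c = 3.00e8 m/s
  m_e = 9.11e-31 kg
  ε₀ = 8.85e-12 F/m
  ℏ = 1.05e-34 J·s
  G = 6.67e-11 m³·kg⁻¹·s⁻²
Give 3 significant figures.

2.39e-20

Planck length: ℓ_P = √(ℏG/c³) = 1.61e-35 m
Bohr radius: a₀ = 4πε₀ℏ²/(m_e e²) = 5.26e-11 m
7.79e4 × 1.61e-35 / 5.26e-11 = 2.39e-20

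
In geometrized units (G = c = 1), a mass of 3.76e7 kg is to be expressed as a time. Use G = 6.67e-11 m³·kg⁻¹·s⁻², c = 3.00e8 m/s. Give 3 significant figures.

Mass → time via G/c³.
3.76e7 kg × (G/c³) = 9.29e-29 s

9.29e-29 s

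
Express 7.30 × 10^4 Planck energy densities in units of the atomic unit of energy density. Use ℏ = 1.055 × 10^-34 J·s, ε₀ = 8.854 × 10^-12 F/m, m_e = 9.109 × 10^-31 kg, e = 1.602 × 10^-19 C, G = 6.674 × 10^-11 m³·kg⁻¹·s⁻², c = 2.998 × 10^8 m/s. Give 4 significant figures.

1.154 × 10^105

Planck energy density: u_P = c⁷/(ℏG²) = 4.632 × 10^113 J/m³
atomic unit of energy density: u_au = E_h/a₀³ = m_e⁴e¹⁰/((4πε₀)⁵ℏ⁸) = 2.929 × 10^13 J/m³
7.30 × 10^4 × 4.632 × 10^113 / 2.929 × 10^13 = 1.154 × 10^105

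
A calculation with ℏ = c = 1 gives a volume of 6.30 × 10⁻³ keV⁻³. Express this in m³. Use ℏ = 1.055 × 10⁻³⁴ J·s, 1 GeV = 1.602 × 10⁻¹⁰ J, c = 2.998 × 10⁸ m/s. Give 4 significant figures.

4.848 × 10⁻³² m³

Volume is [L]³ = [E]⁻³·(ℏc)³.
1 GeV⁻³ → (ℏc)³ × (1 GeV in J)⁻³ = 7.696 × 10⁻⁴⁸ m³.
Convert the energy scale: 6.30 × 10⁻³ keV⁻³ = 6.30 × 10¹⁵ GeV⁻³.
Result: 6.30 × 10¹⁵ × 7.696 × 10⁻⁴⁸ = 4.848 × 10⁻³² m³.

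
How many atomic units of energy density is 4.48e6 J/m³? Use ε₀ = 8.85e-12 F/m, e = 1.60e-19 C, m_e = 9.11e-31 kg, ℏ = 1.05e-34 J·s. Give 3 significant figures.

1.49e-7

atomic unit of energy density: u_au = E_h/a₀³ = m_e⁴e¹⁰/((4πε₀)⁵ℏ⁸) = 3.01e13 J/m³.
4.48e6 / 3.01e13 = 1.49e-7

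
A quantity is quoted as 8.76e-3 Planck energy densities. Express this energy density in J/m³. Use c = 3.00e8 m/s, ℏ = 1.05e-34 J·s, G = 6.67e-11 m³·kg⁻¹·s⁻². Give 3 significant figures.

One Planck energy density: u_P = c⁷/(ℏG²) = 4.68e113 J/m³.
8.76e-3 × 4.68e113 J/m³ = 4.10e111 J/m³

4.10e111 J/m³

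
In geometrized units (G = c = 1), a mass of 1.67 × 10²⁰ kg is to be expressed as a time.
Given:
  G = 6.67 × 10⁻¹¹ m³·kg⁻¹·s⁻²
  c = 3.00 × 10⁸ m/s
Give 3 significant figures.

4.13 × 10⁻¹⁶ s

Mass → time via G/c³.
1.67 × 10²⁰ kg × (G/c³) = 4.13 × 10⁻¹⁶ s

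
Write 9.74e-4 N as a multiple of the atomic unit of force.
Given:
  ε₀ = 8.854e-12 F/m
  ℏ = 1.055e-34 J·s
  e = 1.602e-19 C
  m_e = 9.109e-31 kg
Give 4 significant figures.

atomic unit of force: F_au = E_h/a₀ = m_e²e⁶/((4πε₀)³ℏ⁴) = 8.220e-8 N.
9.74e-4 / 8.220e-8 = 1.185e4

1.185e4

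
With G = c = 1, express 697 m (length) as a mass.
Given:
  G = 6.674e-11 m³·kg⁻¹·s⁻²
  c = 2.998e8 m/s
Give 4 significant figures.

Length → mass via c²/G.
697 m × (c²/G) = 9.387e29 kg

9.387e29 kg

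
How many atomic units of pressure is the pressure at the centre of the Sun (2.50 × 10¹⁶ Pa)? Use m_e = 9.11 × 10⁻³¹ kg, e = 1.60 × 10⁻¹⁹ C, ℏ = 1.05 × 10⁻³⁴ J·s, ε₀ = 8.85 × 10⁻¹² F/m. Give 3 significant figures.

830

atomic unit of pressure: P_au = E_h/a₀³ = m_e⁴e¹⁰/((4πε₀)⁵ℏ⁸) = 3.01 × 10¹³ Pa.
2.50 × 10¹⁶ / 3.01 × 10¹³ = 830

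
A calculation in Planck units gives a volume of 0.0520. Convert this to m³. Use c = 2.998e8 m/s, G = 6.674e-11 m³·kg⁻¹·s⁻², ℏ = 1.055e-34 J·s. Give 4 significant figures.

One Planck volume: V_P = (ℏG/c³)^(3/2) = 4.224e-105 m³.
0.0520 × 4.224e-105 m³ = 2.196e-106 m³

2.196e-106 m³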